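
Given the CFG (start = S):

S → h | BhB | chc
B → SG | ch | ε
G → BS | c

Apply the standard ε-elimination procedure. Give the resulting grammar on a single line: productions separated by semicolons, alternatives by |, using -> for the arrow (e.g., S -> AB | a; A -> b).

S -> h | Bh | hB | BhB | chc; B -> SG | ch; G -> S | c | BS

Nullable set: {B}.
S -> BhB: B, B nullable, giving Bh | BhB | h | hB.
Drop B -> ε.
G -> BS: B nullable, giving BS | S.
Unchanged (no nullable symbols): S -> chc; S -> h; B -> SG; B -> ch; G -> c.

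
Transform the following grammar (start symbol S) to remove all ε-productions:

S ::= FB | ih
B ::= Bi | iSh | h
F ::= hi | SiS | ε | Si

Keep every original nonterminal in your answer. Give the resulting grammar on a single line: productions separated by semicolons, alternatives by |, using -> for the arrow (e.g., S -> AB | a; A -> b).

S -> B | FB | ih; B -> h | Bi | iSh; F -> Si | hi | SiS

Nullable set: {F}.
S -> FB: F nullable, giving B | FB.
Drop F -> ε.
Unchanged (no nullable symbols): S -> ih; B -> Bi; B -> h; B -> iSh; F -> Si; F -> SiS; F -> hi.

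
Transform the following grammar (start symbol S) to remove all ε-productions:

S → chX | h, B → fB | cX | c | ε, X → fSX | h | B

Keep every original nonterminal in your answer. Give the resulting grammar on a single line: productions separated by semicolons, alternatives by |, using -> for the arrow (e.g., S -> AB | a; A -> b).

S -> h | ch | chX; B -> c | f | cX | fB; X -> B | h | fS | fSX

Nullable set: {B, X}.
S -> chX: X nullable, giving ch | chX.
Drop B -> ε.
B -> cX: X nullable, giving c | cX.
B -> fB: B nullable, giving f | fB.
X -> B: B nullable, giving B.
X -> fSX: X nullable, giving fS | fSX.
Unchanged (no nullable symbols): S -> h; B -> c; X -> h.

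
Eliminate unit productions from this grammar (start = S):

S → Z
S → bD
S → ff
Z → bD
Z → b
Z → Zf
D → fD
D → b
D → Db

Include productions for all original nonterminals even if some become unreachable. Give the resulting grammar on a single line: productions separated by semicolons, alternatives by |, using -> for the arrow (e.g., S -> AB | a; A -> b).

S -> b | Zf | bD | ff; D -> b | Db | fD; Z -> b | Zf | bD

Unit productions: S->Z.
Unit pairs (A ⇒* B via units): (S,Z).
S: inherits non-unit rules of {S, Z} → Zf | b | bD | ff.
D: inherits non-unit rules of {D} → Db | b | fD.
Z: inherits non-unit rules of {Z} → Zf | b | bD.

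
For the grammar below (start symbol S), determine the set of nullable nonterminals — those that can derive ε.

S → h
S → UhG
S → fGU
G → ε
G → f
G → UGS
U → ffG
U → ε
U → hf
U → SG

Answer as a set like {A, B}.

Directly nullable (have an ε-rule): {G, U}.
Not nullable: S — each has a terminal in every rule's right-hand side or depends on a non-nullable symbol.

{G, U}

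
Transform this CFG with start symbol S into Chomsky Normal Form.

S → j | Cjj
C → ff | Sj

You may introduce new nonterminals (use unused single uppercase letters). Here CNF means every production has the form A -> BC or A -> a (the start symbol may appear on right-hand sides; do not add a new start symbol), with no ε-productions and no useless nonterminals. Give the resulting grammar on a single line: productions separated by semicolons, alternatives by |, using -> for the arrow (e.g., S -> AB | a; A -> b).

S -> j | CD; A -> j; B -> f; C -> BB | SA; D -> AA

No ε-productions.
No unit productions to eliminate.
TERM: introduce B -> f, A -> j and substitute in every rule of length ≥2.
BIN: S -> CAA becomes S -> CD, D -> AA.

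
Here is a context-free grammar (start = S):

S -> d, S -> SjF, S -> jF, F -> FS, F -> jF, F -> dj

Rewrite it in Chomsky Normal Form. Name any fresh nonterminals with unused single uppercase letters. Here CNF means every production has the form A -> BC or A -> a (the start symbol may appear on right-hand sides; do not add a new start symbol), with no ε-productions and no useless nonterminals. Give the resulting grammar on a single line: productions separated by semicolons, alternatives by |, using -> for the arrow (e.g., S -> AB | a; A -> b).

S -> d | BF | SC; A -> d; B -> j; C -> BF; F -> AB | BF | FS

No ε-productions.
No unit productions to eliminate.
TERM: introduce A -> d, B -> j and substitute in every rule of length ≥2.
BIN: S -> SBF becomes S -> SC, C -> BF.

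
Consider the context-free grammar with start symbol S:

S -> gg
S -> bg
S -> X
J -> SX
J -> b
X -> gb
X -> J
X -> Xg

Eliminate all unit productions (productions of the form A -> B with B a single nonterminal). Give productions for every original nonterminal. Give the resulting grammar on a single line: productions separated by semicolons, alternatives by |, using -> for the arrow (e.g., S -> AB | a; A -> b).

Unit productions: S->X, X->J.
Unit pairs (A ⇒* B via units): (S,J), (S,X), (X,J).
S: inherits non-unit rules of {J, S, X} → SX | Xg | b | bg | gb | gg.
J: inherits non-unit rules of {J} → SX | b.
X: inherits non-unit rules of {J, X} → SX | Xg | b | gb.

S -> b | SX | Xg | bg | gb | gg; J -> b | SX; X -> b | SX | Xg | gb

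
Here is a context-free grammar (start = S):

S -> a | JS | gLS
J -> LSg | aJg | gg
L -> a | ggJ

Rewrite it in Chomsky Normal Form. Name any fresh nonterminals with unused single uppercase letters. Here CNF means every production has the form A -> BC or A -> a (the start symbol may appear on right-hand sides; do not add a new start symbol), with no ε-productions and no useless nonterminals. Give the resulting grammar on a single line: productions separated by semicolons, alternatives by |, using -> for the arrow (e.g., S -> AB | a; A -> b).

No ε-productions.
No unit productions to eliminate.
TERM: introduce B -> a, A -> g and substitute in every rule of length ≥2.
BIN: J -> BJA becomes J -> BC, C -> JA; J -> LSA becomes J -> LD, D -> SA; L -> AAJ becomes L -> AE, E -> AJ; S -> ALS becomes S -> AF, F -> LS.

S -> a | AF | JS; A -> g; B -> a; C -> JA; D -> SA; E -> AJ; F -> LS; J -> AA | BC | LD; L -> a | AE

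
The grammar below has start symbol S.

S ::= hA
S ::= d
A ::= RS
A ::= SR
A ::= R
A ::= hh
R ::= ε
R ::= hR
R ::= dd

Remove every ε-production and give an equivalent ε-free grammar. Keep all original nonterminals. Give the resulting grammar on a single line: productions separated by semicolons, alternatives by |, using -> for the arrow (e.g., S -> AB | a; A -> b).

S -> d | h | hA; A -> R | S | RS | SR | hh; R -> h | dd | hR

Nullable set: {A, R}.
S -> hA: A nullable, giving h | hA.
A -> R: R nullable, giving R.
A -> RS: R nullable, giving RS | S.
A -> SR: R nullable, giving S | SR.
Drop R -> ε.
R -> hR: R nullable, giving h | hR.
Unchanged (no nullable symbols): S -> d; A -> hh; R -> dd.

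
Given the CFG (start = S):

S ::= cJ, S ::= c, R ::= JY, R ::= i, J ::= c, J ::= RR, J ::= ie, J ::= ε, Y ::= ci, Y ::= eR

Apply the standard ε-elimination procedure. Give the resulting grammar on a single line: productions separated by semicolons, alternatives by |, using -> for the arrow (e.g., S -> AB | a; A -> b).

Nullable set: {J}.
S -> cJ: J nullable, giving c | cJ.
Drop J -> ε.
R -> JY: J nullable, giving JY | Y.
Unchanged (no nullable symbols): S -> c; J -> RR; J -> c; J -> ie; R -> i; Y -> ci; Y -> eR.

S -> c | cJ; J -> c | RR | ie; R -> Y | i | JY; Y -> ci | eR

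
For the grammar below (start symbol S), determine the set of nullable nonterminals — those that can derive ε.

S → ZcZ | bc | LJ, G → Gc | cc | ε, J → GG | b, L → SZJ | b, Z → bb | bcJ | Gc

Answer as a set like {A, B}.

Directly nullable (have an ε-rule): {G}.
J is nullable via J -> GG (every symbol on the right is already known nullable).
Not nullable: L, S, Z — each has a terminal in every rule's right-hand side or depends on a non-nullable symbol.

{G, J}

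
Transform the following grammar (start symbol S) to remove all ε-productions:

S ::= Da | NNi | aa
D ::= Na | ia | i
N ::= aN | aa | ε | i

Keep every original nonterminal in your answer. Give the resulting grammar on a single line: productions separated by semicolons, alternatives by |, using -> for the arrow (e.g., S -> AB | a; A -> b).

S -> i | Da | Ni | aa | NNi; D -> a | i | Na | ia; N -> a | i | aN | aa

Nullable set: {N}.
S -> NNi: N, N nullable, giving NNi | Ni | i.
D -> Na: N nullable, giving Na | a.
Drop N -> ε.
N -> aN: N nullable, giving a | aN.
Unchanged (no nullable symbols): S -> Da; S -> aa; D -> i; D -> ia; N -> aa; N -> i.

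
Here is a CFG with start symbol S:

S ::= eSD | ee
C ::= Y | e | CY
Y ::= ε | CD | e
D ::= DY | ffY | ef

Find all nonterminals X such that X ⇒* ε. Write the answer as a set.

{C, Y}

Directly nullable (have an ε-rule): {Y}.
C is nullable via C -> Y (every symbol on the right is already known nullable).
Not nullable: D, S — each has a terminal in every rule's right-hand side or depends on a non-nullable symbol.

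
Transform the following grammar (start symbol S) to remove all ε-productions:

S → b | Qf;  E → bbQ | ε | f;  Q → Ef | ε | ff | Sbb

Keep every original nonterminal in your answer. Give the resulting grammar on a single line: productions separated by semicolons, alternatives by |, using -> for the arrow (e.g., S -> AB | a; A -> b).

S -> b | f | Qf; E -> f | bb | bbQ; Q -> f | Ef | ff | Sbb

Nullable set: {E, Q}.
S -> Qf: Q nullable, giving Qf | f.
Drop E -> ε.
E -> bbQ: Q nullable, giving bb | bbQ.
Drop Q -> ε.
Q -> Ef: E nullable, giving Ef | f.
Unchanged (no nullable symbols): S -> b; E -> f; Q -> Sbb; Q -> ff.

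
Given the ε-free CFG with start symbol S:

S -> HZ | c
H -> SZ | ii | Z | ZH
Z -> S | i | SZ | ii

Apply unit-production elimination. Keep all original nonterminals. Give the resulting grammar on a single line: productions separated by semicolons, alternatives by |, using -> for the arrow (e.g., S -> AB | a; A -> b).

S -> c | HZ; H -> c | i | HZ | SZ | ZH | ii; Z -> c | i | HZ | SZ | ii

Unit productions: H->Z, Z->S.
Unit pairs (A ⇒* B via units): (H,S), (H,Z), (Z,S).
S: inherits non-unit rules of {S} → HZ | c.
H: inherits non-unit rules of {H, S, Z} → HZ | SZ | ZH | c | i | ii.
Z: inherits non-unit rules of {S, Z} → HZ | SZ | c | i | ii.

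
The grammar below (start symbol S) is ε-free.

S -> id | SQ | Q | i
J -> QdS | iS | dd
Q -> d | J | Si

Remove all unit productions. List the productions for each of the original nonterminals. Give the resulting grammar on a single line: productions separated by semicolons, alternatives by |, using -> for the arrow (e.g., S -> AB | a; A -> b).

Unit productions: Q->J, S->Q.
Unit pairs (A ⇒* B via units): (Q,J), (S,J), (S,Q).
S: inherits non-unit rules of {J, Q, S} → QdS | SQ | Si | d | dd | i | iS | id.
J: inherits non-unit rules of {J} → QdS | dd | iS.
Q: inherits non-unit rules of {J, Q} → QdS | Si | d | dd | iS.

S -> d | i | SQ | Si | dd | iS | id | QdS; J -> dd | iS | QdS; Q -> d | Si | dd | iS | QdS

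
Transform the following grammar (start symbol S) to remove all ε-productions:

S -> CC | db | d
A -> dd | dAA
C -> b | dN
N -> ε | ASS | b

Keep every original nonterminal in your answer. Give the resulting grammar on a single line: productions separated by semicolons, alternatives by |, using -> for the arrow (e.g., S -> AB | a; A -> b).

Nullable set: {N}.
C -> dN: N nullable, giving d | dN.
Drop N -> ε.
Unchanged (no nullable symbols): S -> CC; S -> d; S -> db; A -> dAA; A -> dd; C -> b; N -> ASS; N -> b.

S -> d | CC | db; A -> dd | dAA; C -> b | d | dN; N -> b | ASS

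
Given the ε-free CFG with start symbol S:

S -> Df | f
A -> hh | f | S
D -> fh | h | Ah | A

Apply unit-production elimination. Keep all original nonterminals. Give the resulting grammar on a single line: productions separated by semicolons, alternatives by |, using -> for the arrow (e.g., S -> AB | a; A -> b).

Unit productions: A->S, D->A.
Unit pairs (A ⇒* B via units): (A,S), (D,A), (D,S).
S: inherits non-unit rules of {S} → Df | f.
A: inherits non-unit rules of {A, S} → Df | f | hh.
D: inherits non-unit rules of {A, D, S} → Ah | Df | f | fh | h | hh.

S -> f | Df; A -> f | Df | hh; D -> f | h | Ah | Df | fh | hh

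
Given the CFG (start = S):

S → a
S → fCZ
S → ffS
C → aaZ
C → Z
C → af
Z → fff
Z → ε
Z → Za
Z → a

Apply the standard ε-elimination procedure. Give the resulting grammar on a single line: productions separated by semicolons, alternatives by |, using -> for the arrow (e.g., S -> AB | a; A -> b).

S -> a | f | fC | fZ | fCZ | ffS; C -> Z | aa | af | aaZ; Z -> a | Za | fff

Nullable set: {C, Z}.
S -> fCZ: C, Z nullable, giving f | fC | fCZ | fZ.
C -> Z: Z nullable, giving Z.
C -> aaZ: Z nullable, giving aa | aaZ.
Drop Z -> ε.
Z -> Za: Z nullable, giving Za | a.
Unchanged (no nullable symbols): S -> a; S -> ffS; C -> af; Z -> a; Z -> fff.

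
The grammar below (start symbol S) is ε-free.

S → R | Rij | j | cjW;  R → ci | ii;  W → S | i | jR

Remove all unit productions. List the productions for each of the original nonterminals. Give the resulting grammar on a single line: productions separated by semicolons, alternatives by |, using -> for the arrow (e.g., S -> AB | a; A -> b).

S -> j | ci | ii | Rij | cjW; R -> ci | ii; W -> i | j | ci | ii | jR | Rij | cjW

Unit productions: S->R, W->S.
Unit pairs (A ⇒* B via units): (S,R), (W,R), (W,S).
S: inherits non-unit rules of {R, S} → Rij | ci | cjW | ii | j.
R: inherits non-unit rules of {R} → ci | ii.
W: inherits non-unit rules of {R, S, W} → Rij | ci | cjW | i | ii | j | jR.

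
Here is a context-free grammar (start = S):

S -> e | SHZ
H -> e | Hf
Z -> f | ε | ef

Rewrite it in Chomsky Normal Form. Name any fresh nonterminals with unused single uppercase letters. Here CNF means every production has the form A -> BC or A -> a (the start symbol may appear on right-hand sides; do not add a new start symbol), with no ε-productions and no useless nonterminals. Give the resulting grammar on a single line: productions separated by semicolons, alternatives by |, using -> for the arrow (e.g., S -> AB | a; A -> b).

Nullable: {Z}; after ε-elimination: S -> e | SH | SHZ; H -> e | Hf; Z -> f | ef.
No unit productions to eliminate.
TERM: introduce B -> e, A -> f and substitute in every rule of length ≥2.
BIN: S -> SHZ becomes S -> SC, C -> HZ.

S -> e | SC | SH; A -> f; B -> e; C -> HZ; H -> e | HA; Z -> f | BA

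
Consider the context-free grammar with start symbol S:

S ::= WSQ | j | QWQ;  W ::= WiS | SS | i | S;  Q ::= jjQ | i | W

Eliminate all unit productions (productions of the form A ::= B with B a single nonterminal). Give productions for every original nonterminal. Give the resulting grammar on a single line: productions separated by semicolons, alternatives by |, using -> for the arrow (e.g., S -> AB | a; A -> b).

Unit productions: Q->W, W->S.
Unit pairs (A ⇒* B via units): (Q,S), (Q,W), (W,S).
S: inherits non-unit rules of {S} → QWQ | WSQ | j.
Q: inherits non-unit rules of {Q, S, W} → QWQ | SS | WSQ | WiS | i | j | jjQ.
W: inherits non-unit rules of {S, W} → QWQ | SS | WSQ | WiS | i | j.

S -> j | QWQ | WSQ; Q -> i | j | SS | QWQ | WSQ | WiS | jjQ; W -> i | j | SS | QWQ | WSQ | WiS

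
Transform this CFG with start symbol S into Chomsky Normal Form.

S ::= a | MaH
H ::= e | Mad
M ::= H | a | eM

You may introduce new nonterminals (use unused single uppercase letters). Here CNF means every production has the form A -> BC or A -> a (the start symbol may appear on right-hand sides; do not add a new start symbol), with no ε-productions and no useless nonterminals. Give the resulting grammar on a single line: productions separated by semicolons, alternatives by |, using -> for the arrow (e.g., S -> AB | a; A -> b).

No ε-productions.
After unit-elimination: S -> a | MaH; H -> e | Mad; M -> a | e | eM | Mad.
TERM: introduce A -> a, B -> d, C -> e and substitute in every rule of length ≥2.
BIN: H -> MAB becomes H -> MD, D -> AB; M -> MAB becomes M -> ME, E -> AB; S -> MAH becomes S -> MF, F -> AH.

S -> a | MF; A -> a; B -> d; C -> e; D -> AB; E -> AB; F -> AH; H -> e | MD; M -> a | e | CM | ME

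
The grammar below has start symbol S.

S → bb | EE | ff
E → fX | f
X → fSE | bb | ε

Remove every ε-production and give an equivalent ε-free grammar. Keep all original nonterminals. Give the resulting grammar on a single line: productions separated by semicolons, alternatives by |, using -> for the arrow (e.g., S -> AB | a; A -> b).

S -> EE | bb | ff; E -> f | fX; X -> bb | fSE

Nullable set: {X}.
E -> fX: X nullable, giving f | fX.
Drop X -> ε.
Unchanged (no nullable symbols): S -> EE; S -> bb; S -> ff; E -> f; X -> bb; X -> fSE.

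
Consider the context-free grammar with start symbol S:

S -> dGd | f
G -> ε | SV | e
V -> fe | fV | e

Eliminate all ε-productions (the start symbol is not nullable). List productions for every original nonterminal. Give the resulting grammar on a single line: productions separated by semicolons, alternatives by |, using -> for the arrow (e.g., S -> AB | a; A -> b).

Nullable set: {G}.
S -> dGd: G nullable, giving dGd | dd.
Drop G -> ε.
Unchanged (no nullable symbols): S -> f; G -> SV; G -> e; V -> e; V -> fV; V -> fe.

S -> f | dd | dGd; G -> e | SV; V -> e | fV | fe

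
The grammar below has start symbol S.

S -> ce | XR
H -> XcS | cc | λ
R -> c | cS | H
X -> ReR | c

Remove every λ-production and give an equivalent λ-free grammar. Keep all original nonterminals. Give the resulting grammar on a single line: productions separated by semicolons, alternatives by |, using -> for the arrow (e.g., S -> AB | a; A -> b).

S -> X | XR | ce; H -> cc | XcS; R -> H | c | cS; X -> c | e | Re | eR | ReR

Nullable set: {H, R}.
S -> XR: R nullable, giving X | XR.
Drop H -> λ.
R -> H: H nullable, giving H.
X -> ReR: R, R nullable, giving Re | ReR | e | eR.
Unchanged (no nullable symbols): S -> ce; H -> XcS; H -> cc; R -> c; R -> cS; X -> c.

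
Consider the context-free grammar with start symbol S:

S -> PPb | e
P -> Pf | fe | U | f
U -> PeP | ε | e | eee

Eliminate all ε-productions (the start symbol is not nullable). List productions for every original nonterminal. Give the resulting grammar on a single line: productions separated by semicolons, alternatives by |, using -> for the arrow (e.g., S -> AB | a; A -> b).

S -> b | e | Pb | PPb; P -> U | f | Pf | fe; U -> e | Pe | eP | PeP | eee

Nullable set: {P, U}.
S -> PPb: P, P nullable, giving PPb | Pb | b.
P -> Pf: P nullable, giving Pf | f.
P -> U: U nullable, giving U.
Drop U -> ε.
U -> PeP: P, P nullable, giving Pe | PeP | e | eP.
Unchanged (no nullable symbols): S -> e; P -> f; P -> fe; U -> e; U -> eee.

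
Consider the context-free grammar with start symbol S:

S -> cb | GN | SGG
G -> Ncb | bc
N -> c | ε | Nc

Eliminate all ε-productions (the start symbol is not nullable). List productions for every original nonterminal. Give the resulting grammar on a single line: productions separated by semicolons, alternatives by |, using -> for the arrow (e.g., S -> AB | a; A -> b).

Nullable set: {N}.
S -> GN: N nullable, giving G | GN.
G -> Ncb: N nullable, giving Ncb | cb.
Drop N -> ε.
N -> Nc: N nullable, giving Nc | c.
Unchanged (no nullable symbols): S -> SGG; S -> cb; G -> bc; N -> c.

S -> G | GN | cb | SGG; G -> bc | cb | Ncb; N -> c | Nc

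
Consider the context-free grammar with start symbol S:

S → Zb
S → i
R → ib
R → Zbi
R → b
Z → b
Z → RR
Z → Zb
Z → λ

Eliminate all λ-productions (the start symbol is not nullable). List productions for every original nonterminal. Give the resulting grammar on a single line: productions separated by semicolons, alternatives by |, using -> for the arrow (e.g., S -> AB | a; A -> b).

S -> b | i | Zb; R -> b | bi | ib | Zbi; Z -> b | RR | Zb

Nullable set: {Z}.
S -> Zb: Z nullable, giving Zb | b.
R -> Zbi: Z nullable, giving Zbi | bi.
Drop Z -> λ.
Z -> Zb: Z nullable, giving Zb | b.
Unchanged (no nullable symbols): S -> i; R -> b; R -> ib; Z -> RR; Z -> b.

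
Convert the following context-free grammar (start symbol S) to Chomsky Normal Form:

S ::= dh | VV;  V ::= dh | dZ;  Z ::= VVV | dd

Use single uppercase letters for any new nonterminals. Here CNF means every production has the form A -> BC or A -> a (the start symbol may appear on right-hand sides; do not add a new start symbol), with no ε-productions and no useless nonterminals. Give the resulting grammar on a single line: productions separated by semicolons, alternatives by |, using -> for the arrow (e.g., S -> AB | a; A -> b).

S -> AB | VV; A -> d; B -> h; C -> VV; V -> AB | AZ; Z -> AA | VC

No ε-productions.
No unit productions to eliminate.
TERM: introduce A -> d, B -> h and substitute in every rule of length ≥2.
BIN: Z -> VVV becomes Z -> VC, C -> VV.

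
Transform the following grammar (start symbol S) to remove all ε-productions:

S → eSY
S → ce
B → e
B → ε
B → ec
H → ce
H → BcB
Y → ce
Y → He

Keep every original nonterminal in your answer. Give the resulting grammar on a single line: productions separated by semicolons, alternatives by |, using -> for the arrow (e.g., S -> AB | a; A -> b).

S -> ce | eSY; B -> e | ec; H -> c | Bc | cB | ce | BcB; Y -> He | ce

Nullable set: {B}.
Drop B -> ε.
H -> BcB: B, B nullable, giving Bc | BcB | c | cB.
Unchanged (no nullable symbols): S -> ce; S -> eSY; B -> e; B -> ec; H -> ce; Y -> He; Y -> ce.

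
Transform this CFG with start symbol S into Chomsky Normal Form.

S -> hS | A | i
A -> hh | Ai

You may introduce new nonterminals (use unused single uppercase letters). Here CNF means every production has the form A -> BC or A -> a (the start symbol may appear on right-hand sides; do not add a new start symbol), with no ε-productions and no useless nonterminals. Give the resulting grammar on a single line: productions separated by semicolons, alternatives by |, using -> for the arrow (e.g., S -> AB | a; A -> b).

S -> i | AB | CC | CS; A -> AB | CC; B -> i; C -> h

No ε-productions.
After unit-elimination: S -> i | Ai | hS | hh; A -> Ai | hh.
TERM: introduce C -> h, B -> i and substitute in every rule of length ≥2.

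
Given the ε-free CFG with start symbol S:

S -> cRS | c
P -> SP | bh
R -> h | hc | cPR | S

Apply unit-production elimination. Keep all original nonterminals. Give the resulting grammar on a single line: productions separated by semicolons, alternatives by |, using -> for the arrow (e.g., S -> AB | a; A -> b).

Unit productions: R->S.
Unit pairs (A ⇒* B via units): (R,S).
S: inherits non-unit rules of {S} → c | cRS.
P: inherits non-unit rules of {P} → SP | bh.
R: inherits non-unit rules of {R, S} → c | cPR | cRS | h | hc.

S -> c | cRS; P -> SP | bh; R -> c | h | hc | cPR | cRS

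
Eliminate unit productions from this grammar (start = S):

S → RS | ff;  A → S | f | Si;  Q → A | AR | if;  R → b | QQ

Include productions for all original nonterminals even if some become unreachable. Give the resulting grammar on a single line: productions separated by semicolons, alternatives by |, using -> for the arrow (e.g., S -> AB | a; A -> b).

Unit productions: A->S, Q->A.
Unit pairs (A ⇒* B via units): (A,S), (Q,A), (Q,S).
S: inherits non-unit rules of {S} → RS | ff.
A: inherits non-unit rules of {A, S} → RS | Si | f | ff.
Q: inherits non-unit rules of {A, Q, S} → AR | RS | Si | f | ff | if.
R: inherits non-unit rules of {R} → QQ | b.

S -> RS | ff; A -> f | RS | Si | ff; Q -> f | AR | RS | Si | ff | if; R -> b | QQ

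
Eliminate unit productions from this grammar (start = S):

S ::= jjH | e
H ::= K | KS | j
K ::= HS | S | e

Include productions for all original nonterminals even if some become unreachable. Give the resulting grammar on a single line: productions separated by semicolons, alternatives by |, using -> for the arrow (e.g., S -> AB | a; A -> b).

Unit productions: H->K, K->S.
Unit pairs (A ⇒* B via units): (H,K), (H,S), (K,S).
S: inherits non-unit rules of {S} → e | jjH.
H: inherits non-unit rules of {H, K, S} → HS | KS | e | j | jjH.
K: inherits non-unit rules of {K, S} → HS | e | jjH.

S -> e | jjH; H -> e | j | HS | KS | jjH; K -> e | HS | jjH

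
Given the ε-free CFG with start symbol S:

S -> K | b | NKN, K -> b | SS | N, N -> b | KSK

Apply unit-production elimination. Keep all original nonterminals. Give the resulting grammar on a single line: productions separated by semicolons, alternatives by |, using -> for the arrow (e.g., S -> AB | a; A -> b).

S -> b | SS | KSK | NKN; K -> b | SS | KSK; N -> b | KSK

Unit productions: K->N, S->K.
Unit pairs (A ⇒* B via units): (K,N), (S,K), (S,N).
S: inherits non-unit rules of {K, N, S} → KSK | NKN | SS | b.
K: inherits non-unit rules of {K, N} → KSK | SS | b.
N: inherits non-unit rules of {N} → KSK | b.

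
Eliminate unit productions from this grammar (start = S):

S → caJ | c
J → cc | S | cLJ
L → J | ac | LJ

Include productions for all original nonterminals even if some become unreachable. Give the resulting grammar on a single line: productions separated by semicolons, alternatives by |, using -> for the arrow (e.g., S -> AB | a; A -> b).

Unit productions: J->S, L->J.
Unit pairs (A ⇒* B via units): (J,S), (L,J), (L,S).
S: inherits non-unit rules of {S} → c | caJ.
J: inherits non-unit rules of {J, S} → c | cLJ | caJ | cc.
L: inherits non-unit rules of {J, L, S} → LJ | ac | c | cLJ | caJ | cc.

S -> c | caJ; J -> c | cc | cLJ | caJ; L -> c | LJ | ac | cc | cLJ | caJ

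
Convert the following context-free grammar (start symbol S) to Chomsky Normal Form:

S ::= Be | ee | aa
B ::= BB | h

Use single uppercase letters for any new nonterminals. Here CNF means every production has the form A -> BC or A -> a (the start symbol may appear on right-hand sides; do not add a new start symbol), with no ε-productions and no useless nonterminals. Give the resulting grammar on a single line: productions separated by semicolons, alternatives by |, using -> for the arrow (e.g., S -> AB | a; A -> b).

No ε-productions.
No unit productions to eliminate.
TERM: introduce C -> a, A -> e and substitute in every rule of length ≥2.

S -> AA | BA | CC; A -> e; B -> h | BB; C -> a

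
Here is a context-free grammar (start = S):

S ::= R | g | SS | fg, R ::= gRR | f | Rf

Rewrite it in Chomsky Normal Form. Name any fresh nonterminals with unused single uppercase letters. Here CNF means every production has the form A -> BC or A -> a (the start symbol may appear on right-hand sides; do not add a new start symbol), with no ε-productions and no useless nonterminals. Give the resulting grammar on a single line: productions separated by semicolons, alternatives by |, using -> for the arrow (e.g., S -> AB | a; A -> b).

No ε-productions.
After unit-elimination: S -> f | g | Rf | SS | fg | gRR; R -> f | Rf | gRR.
TERM: introduce A -> f, B -> g and substitute in every rule of length ≥2.
BIN: R -> BRR becomes R -> BC, C -> RR; S -> BRR becomes S -> BD, D -> RR.

S -> f | g | AB | BD | RA | SS; A -> f; B -> g; C -> RR; D -> RR; R -> f | BC | RA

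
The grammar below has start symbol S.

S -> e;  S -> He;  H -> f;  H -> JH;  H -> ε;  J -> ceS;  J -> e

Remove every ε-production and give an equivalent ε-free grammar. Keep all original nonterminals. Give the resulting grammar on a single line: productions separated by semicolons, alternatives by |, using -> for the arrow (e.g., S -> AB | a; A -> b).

Nullable set: {H}.
S -> He: H nullable, giving He | e.
Drop H -> ε.
H -> JH: H nullable, giving J | JH.
Unchanged (no nullable symbols): S -> e; H -> f; J -> ceS; J -> e.

S -> e | He; H -> J | f | JH; J -> e | ceS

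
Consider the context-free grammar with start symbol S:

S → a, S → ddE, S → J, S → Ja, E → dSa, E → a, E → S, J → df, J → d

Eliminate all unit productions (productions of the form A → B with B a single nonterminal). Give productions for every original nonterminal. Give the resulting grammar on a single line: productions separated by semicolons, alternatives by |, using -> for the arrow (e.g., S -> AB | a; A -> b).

Unit productions: E->S, S->J.
Unit pairs (A ⇒* B via units): (E,J), (E,S), (S,J).
S: inherits non-unit rules of {J, S} → Ja | a | d | ddE | df.
E: inherits non-unit rules of {E, J, S} → Ja | a | d | dSa | ddE | df.
J: inherits non-unit rules of {J} → d | df.

S -> a | d | Ja | df | ddE; E -> a | d | Ja | df | dSa | ddE; J -> d | df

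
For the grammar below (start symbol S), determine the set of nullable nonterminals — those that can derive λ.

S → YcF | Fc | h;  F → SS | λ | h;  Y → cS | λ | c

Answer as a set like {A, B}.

Directly nullable (have an ε-rule): {F, Y}.
Not nullable: S — each has a terminal in every rule's right-hand side or depends on a non-nullable symbol.

{F, Y}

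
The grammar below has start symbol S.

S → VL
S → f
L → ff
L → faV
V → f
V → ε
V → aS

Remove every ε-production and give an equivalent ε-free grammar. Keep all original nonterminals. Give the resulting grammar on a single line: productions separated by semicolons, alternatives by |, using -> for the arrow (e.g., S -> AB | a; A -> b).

S -> L | f | VL; L -> fa | ff | faV; V -> f | aS

Nullable set: {V}.
S -> VL: V nullable, giving L | VL.
L -> faV: V nullable, giving fa | faV.
Drop V -> ε.
Unchanged (no nullable symbols): S -> f; L -> ff; V -> aS; V -> f.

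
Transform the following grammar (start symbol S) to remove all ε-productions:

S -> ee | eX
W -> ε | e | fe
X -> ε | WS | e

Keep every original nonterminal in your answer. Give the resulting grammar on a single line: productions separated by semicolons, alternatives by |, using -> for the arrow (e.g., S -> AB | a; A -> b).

S -> e | eX | ee; W -> e | fe; X -> S | e | WS

Nullable set: {W, X}.
S -> eX: X nullable, giving e | eX.
Drop W -> ε.
Drop X -> ε.
X -> WS: W nullable, giving S | WS.
Unchanged (no nullable symbols): S -> ee; W -> e; W -> fe; X -> e.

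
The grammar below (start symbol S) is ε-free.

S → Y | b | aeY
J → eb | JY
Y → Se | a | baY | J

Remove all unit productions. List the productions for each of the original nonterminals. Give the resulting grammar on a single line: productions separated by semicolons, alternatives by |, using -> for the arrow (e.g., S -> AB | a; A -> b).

Unit productions: S->Y, Y->J.
Unit pairs (A ⇒* B via units): (S,J), (S,Y), (Y,J).
S: inherits non-unit rules of {J, S, Y} → JY | Se | a | aeY | b | baY | eb.
J: inherits non-unit rules of {J} → JY | eb.
Y: inherits non-unit rules of {J, Y} → JY | Se | a | baY | eb.

S -> a | b | JY | Se | eb | aeY | baY; J -> JY | eb; Y -> a | JY | Se | eb | baY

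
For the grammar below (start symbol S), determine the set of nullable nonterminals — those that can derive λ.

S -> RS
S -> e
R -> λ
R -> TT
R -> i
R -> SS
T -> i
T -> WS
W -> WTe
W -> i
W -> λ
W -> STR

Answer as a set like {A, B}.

{R, W}

Directly nullable (have an ε-rule): {R, W}.
Not nullable: S, T — each has a terminal in every rule's right-hand side or depends on a non-nullable symbol.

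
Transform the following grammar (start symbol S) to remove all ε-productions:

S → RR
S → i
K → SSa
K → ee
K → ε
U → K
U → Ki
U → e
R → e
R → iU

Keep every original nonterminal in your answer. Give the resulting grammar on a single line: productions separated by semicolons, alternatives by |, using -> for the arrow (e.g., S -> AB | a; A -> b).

Nullable set: {K, U}.
Drop K -> ε.
R -> iU: U nullable, giving i | iU.
U -> K: K nullable, giving K.
U -> Ki: K nullable, giving Ki | i.
Unchanged (no nullable symbols): S -> RR; S -> i; K -> SSa; K -> ee; R -> e; U -> e.

S -> i | RR; K -> ee | SSa; R -> e | i | iU; U -> K | e | i | Ki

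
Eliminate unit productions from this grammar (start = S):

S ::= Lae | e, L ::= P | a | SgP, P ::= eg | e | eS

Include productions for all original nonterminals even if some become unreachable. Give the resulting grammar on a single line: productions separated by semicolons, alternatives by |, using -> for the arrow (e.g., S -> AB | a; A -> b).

Unit productions: L->P.
Unit pairs (A ⇒* B via units): (L,P).
S: inherits non-unit rules of {S} → Lae | e.
L: inherits non-unit rules of {L, P} → SgP | a | e | eS | eg.
P: inherits non-unit rules of {P} → e | eS | eg.

S -> e | Lae; L -> a | e | eS | eg | SgP; P -> e | eS | eg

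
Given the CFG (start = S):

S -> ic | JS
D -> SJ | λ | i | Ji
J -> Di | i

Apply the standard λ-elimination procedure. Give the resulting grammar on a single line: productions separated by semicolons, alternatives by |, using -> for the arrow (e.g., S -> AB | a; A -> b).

Nullable set: {D}.
Drop D -> λ.
J -> Di: D nullable, giving Di | i.
Unchanged (no nullable symbols): S -> JS; S -> ic; D -> Ji; D -> SJ; D -> i; J -> i.

S -> JS | ic; D -> i | Ji | SJ; J -> i | Di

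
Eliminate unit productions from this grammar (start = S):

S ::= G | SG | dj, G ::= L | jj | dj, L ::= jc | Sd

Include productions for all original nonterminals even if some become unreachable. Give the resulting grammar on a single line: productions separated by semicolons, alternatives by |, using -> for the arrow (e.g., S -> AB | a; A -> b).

S -> SG | Sd | dj | jc | jj; G -> Sd | dj | jc | jj; L -> Sd | jc

Unit productions: G->L, S->G.
Unit pairs (A ⇒* B via units): (G,L), (S,G), (S,L).
S: inherits non-unit rules of {G, L, S} → SG | Sd | dj | jc | jj.
G: inherits non-unit rules of {G, L} → Sd | dj | jc | jj.
L: inherits non-unit rules of {L} → Sd | jc.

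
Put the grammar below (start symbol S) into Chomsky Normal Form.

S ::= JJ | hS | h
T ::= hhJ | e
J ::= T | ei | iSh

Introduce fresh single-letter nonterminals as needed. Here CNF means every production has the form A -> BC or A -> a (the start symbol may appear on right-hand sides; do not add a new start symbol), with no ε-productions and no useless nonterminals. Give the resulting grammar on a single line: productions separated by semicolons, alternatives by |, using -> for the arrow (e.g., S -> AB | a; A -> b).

S -> h | CS | JJ; A -> e; B -> i; C -> h; D -> SC; E -> CJ; J -> e | AB | BD | CE

No ε-productions.
After unit-elimination: S -> h | JJ | hS; J -> e | ei | hhJ | iSh; T -> e | hhJ.
TERM: introduce A -> e, C -> h, B -> i and substitute in every rule of length ≥2.
BIN: J -> BSC becomes J -> BD, D -> SC; J -> CCJ becomes J -> CE, E -> CJ; T -> CCJ becomes T -> CF, F -> CJ.
Drop unreachable/unproductive: T.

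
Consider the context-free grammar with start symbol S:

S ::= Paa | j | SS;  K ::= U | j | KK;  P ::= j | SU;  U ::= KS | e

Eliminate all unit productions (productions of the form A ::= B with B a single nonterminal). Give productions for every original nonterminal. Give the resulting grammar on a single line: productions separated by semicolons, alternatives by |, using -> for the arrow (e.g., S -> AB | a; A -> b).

Unit productions: K->U.
Unit pairs (A ⇒* B via units): (K,U).
S: inherits non-unit rules of {S} → Paa | SS | j.
K: inherits non-unit rules of {K, U} → KK | KS | e | j.
P: inherits non-unit rules of {P} → SU | j.
U: inherits non-unit rules of {U} → KS | e.

S -> j | SS | Paa; K -> e | j | KK | KS; P -> j | SU; U -> e | KS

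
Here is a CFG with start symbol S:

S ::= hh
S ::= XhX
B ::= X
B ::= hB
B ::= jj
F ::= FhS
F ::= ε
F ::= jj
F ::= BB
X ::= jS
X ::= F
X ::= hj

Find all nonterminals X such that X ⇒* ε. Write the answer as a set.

Directly nullable (have an ε-rule): {F}.
X is nullable via X -> F (every symbol on the right is already known nullable).
B is nullable via B -> X (every symbol on the right is already known nullable).
Not nullable: S — each has a terminal in every rule's right-hand side or depends on a non-nullable symbol.

{B, F, X}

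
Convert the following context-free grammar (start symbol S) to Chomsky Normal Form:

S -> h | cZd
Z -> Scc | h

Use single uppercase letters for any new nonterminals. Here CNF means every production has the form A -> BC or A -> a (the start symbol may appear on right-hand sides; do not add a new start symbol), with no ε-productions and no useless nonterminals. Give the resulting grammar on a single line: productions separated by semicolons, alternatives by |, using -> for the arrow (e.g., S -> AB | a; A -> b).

S -> h | AC; A -> c; B -> d; C -> ZB; D -> AA; Z -> h | SD

No ε-productions.
No unit productions to eliminate.
TERM: introduce A -> c, B -> d and substitute in every rule of length ≥2.
BIN: S -> AZB becomes S -> AC, C -> ZB; Z -> SAA becomes Z -> SD, D -> AA.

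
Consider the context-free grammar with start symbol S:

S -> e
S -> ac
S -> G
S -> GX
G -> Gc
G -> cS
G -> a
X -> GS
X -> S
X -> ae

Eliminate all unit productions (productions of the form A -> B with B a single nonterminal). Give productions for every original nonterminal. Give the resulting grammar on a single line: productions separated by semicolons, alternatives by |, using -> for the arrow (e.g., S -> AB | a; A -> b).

Unit productions: S->G, X->S.
Unit pairs (A ⇒* B via units): (S,G), (X,G), (X,S).
S: inherits non-unit rules of {G, S} → GX | Gc | a | ac | cS | e.
G: inherits non-unit rules of {G} → Gc | a | cS.
X: inherits non-unit rules of {G, S, X} → GS | GX | Gc | a | ac | ae | cS | e.

S -> a | e | GX | Gc | ac | cS; G -> a | Gc | cS; X -> a | e | GS | GX | Gc | ac | ae | cS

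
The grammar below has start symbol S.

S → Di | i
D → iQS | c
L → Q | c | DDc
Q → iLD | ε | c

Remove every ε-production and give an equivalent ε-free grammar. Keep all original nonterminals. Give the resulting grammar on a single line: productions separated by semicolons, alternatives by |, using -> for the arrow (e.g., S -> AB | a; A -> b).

Nullable set: {L, Q}.
D -> iQS: Q nullable, giving iQS | iS.
L -> Q: Q nullable, giving Q.
Drop Q -> ε.
Q -> iLD: L nullable, giving iD | iLD.
Unchanged (no nullable symbols): S -> Di; S -> i; D -> c; L -> DDc; L -> c; Q -> c.

S -> i | Di; D -> c | iS | iQS; L -> Q | c | DDc; Q -> c | iD | iLD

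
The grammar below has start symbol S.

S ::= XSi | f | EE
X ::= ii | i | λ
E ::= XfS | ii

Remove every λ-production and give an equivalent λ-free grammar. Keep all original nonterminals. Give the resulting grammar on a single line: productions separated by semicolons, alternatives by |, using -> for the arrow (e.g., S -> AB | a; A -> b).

S -> f | EE | Si | XSi; E -> fS | ii | XfS; X -> i | ii

Nullable set: {X}.
S -> XSi: X nullable, giving Si | XSi.
E -> XfS: X nullable, giving XfS | fS.
Drop X -> λ.
Unchanged (no nullable symbols): S -> EE; S -> f; E -> ii; X -> i; X -> ii.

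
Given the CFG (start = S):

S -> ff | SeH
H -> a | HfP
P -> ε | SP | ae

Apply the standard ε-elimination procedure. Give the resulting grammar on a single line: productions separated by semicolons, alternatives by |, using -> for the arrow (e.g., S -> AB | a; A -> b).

S -> ff | SeH; H -> a | Hf | HfP; P -> S | SP | ae

Nullable set: {P}.
H -> HfP: P nullable, giving Hf | HfP.
Drop P -> ε.
P -> SP: P nullable, giving S | SP.
Unchanged (no nullable symbols): S -> SeH; S -> ff; H -> a; P -> ae.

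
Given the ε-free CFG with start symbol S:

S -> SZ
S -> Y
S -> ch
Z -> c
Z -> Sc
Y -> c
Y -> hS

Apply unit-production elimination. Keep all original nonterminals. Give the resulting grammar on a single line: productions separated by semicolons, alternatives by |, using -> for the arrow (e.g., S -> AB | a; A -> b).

S -> c | SZ | ch | hS; Y -> c | hS; Z -> c | Sc

Unit productions: S->Y.
Unit pairs (A ⇒* B via units): (S,Y).
S: inherits non-unit rules of {S, Y} → SZ | c | ch | hS.
Y: inherits non-unit rules of {Y} → c | hS.
Z: inherits non-unit rules of {Z} → Sc | c.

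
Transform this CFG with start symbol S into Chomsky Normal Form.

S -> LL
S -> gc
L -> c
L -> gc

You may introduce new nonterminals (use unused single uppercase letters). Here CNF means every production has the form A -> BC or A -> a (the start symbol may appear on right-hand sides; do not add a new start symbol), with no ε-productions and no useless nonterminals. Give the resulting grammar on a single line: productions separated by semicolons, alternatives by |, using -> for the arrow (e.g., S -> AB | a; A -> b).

No ε-productions.
No unit productions to eliminate.
TERM: introduce B -> c, A -> g and substitute in every rule of length ≥2.

S -> AB | LL; A -> g; B -> c; L -> c | AB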